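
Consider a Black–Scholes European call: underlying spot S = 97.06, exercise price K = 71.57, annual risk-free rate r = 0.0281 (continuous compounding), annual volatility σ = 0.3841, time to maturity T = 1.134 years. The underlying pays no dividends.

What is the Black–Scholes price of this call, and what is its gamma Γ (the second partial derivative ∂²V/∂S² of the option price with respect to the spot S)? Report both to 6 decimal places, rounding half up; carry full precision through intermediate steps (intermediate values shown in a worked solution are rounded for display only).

price = 31.560857
Γ = 0.005929

σ√T = 0.3841·√1.134 = 0.409026
d₁ = (ln(S/K) + (r+σ²/2)T) / (σ√T) = (ln(97.06/71.57) + (0.0281+0.3841²/2)·1.134) / 0.409026 = (0.304653 + 0.115517) / 0.409026 = 1.027245
d₂ = d₁ − σ√T = 1.027245 − 0.409026 = 0.618219
e^{−rT} = e^{−0.0281·1.134} = 0.968637
N(d₁) = 0.847847,  N(d₂) = 0.731785
Call price V = S·N(d₁) − K·e^{−rT}·N(d₂) = 82.292074 − 50.731217 = 31.560857
φ(d₁) = (1/√(2π))·e^{−d₁²/2} = 0.235380
Γ = φ(d₁) / (S·σ·√T) = 0.005929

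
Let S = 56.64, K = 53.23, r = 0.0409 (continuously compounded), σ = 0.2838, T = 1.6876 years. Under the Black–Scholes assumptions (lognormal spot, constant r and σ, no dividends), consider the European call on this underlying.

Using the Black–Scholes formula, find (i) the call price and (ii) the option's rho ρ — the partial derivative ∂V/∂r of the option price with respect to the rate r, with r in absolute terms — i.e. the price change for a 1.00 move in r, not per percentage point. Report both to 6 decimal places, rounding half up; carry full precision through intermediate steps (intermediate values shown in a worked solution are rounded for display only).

σ√T = 0.2838·√1.6876 = 0.368678
d₁ = (ln(S/K) + (r+σ²/2)T) / (σ√T) = (ln(56.64/53.23) + (0.0409+0.2838²/2)·1.6876) / 0.368678 = (0.062093 + 0.136985) / 0.368678 = 0.539978
d₂ = d₁ − σ√T = 0.539978 − 0.368678 = 0.171300
e^{−rT} = e^{−0.0409·1.6876} = 0.933305
N(d₁) = 0.705394,  N(d₂) = 0.568006
Call price V = S·N(d₁) − K·e^{−rT}·N(d₂) = 39.953504 − 28.218447 = 11.735056
ρ = K·T·e^{−rT}·N(d₂) = 47.621452

price = 11.735056
ρ = 47.621452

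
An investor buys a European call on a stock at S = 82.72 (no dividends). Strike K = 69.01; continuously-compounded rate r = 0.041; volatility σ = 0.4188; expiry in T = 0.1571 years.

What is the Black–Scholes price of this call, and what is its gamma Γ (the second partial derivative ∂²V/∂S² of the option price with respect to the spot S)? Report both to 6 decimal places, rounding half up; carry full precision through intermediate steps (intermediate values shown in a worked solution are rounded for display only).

σ√T = 0.4188·√0.1571 = 0.165995
d₁ = (ln(S/K) + (r+σ²/2)T) / (σ√T) = (ln(82.72/69.01) + (0.041+0.4188²/2)·0.1571) / 0.165995 = (0.181210 + 0.020218) / 0.165995 = 1.213460
d₂ = d₁ − σ√T = 1.213460 − 0.165995 = 1.047465
e^{−rT} = e^{−0.041·0.1571} = 0.993580
N(d₁) = 0.887523,  N(d₂) = 0.852558
Call price V = S·N(d₁) − K·e^{−rT}·N(d₂) = 73.415909 − 58.457251 = 14.958658
φ(d₁) = (1/√(2π))·e^{−d₁²/2} = 0.191057
Γ = φ(d₁) / (S·σ·√T) = 0.013914

price = 14.958658
Γ = 0.013914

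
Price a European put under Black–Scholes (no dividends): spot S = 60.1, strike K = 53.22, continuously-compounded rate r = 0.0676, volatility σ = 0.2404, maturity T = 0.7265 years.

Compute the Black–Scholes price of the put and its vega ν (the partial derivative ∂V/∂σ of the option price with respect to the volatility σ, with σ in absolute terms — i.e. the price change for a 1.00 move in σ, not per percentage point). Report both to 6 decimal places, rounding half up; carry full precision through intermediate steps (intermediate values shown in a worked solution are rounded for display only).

price = 1.277918
ν = 13.194126

σ√T = 0.2404·√0.7265 = 0.204905
d₁ = (ln(S/K) + (r+σ²/2)T) / (σ√T) = (ln(60.1/53.22) + (0.0676+0.2404²/2)·0.7265) / 0.204905 = (0.121576 + 0.070104) / 0.204905 = 0.935458
d₂ = d₁ − σ√T = 0.935458 − 0.204905 = 0.730554
e^{−rT} = e^{−0.0676·0.7265} = 0.952075
N(−d₁) = 0.174776,  N(−d₂) = 0.232526
Put price V = K·e^{−rT}·N(−d₂) − S·N(−d₁) = 11.781959 − 10.504041 = 1.277918
φ(d₁) = (1/√(2π))·e^{−d₁²/2} = 0.257566
ν = S·φ(d₁)·√T = 13.194126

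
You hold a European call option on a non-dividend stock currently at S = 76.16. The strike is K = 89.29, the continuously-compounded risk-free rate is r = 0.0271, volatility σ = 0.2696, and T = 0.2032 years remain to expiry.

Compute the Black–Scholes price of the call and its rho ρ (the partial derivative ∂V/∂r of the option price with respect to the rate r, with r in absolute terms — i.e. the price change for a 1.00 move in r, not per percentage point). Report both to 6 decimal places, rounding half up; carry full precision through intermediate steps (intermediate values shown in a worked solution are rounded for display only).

σ√T = 0.2696·√0.2032 = 0.121530
d₁ = (ln(S/K) + (r+σ²/2)T) / (σ√T) = (ln(76.16/89.29) + (0.0271+0.2696²/2)·0.2032) / 0.121530 = (-0.159053 + 0.012891) / 0.121530 = -1.202685
d₂ = d₁ − σ√T = -1.202685 − 0.121530 = -1.324214
e^{−rT} = e^{−0.0271·0.2032} = 0.994508
N(d₁) = 0.114549,  N(d₂) = 0.092716
Call price V = S·N(d₁) − K·e^{−rT}·N(d₂) = 8.724066 − 8.233145 = 0.490920
ρ = K·T·e^{−rT}·N(d₂) = 1.672975

price = 0.490920
ρ = 1.672975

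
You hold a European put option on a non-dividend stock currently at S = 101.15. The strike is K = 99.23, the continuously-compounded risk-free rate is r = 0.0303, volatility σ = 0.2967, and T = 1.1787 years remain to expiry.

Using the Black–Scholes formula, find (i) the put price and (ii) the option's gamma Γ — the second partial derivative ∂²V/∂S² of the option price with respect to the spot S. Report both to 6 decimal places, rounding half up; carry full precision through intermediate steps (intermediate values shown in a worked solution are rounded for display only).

σ√T = 0.2967·√1.1787 = 0.322121
d₁ = (ln(S/K) + (r+σ²/2)T) / (σ√T) = (ln(101.15/99.23) + (0.0303+0.2967²/2)·1.1787) / 0.322121 = (0.019164 + 0.087596) / 0.322121 = 0.331427
d₂ = d₁ − σ√T = 0.331427 − 0.322121 = 0.009306
e^{−rT} = e^{−0.0303·1.1787} = 0.964916
N(−d₁) = 0.370161,  N(−d₂) = 0.496287
Put price V = K·e^{−rT}·N(−d₂) − S·N(−d₁) = 47.518808 − 37.441765 = 10.077043
φ(d₁) = (1/√(2π))·e^{−d₁²/2} = 0.377622
Γ = φ(d₁) / (S·σ·√T) = 0.011590

price = 10.077043
Γ = 0.011590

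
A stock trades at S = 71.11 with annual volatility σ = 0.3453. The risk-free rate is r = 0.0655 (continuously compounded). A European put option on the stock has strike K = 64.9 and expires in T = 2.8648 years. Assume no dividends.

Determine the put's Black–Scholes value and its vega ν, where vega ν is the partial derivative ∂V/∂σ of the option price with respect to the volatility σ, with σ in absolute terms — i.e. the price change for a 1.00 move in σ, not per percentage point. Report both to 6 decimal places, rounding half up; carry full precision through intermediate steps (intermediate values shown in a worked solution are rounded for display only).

σ√T = 0.3453·√2.8648 = 0.584445
d₁ = (ln(S/K) + (r+σ²/2)T) / (σ√T) = (ln(71.11/64.9) + (0.0655+0.3453²/2)·2.8648) / 0.584445 = (0.091380 + 0.358432) / 0.584445 = 0.769641
d₂ = d₁ − σ√T = 0.769641 − 0.584445 = 0.185196
e^{−rT} = e^{−0.0655·2.8648} = 0.828909
N(−d₁) = 0.220757,  N(−d₂) = 0.426538
Put price V = K·e^{−rT}·N(−d₂) − S·N(−d₁) = 22.946121 − 15.697995 = 7.248126
φ(d₁) = (1/√(2π))·e^{−d₁²/2} = 0.296677
ν = S·φ(d₁)·√T = 35.707660

price = 7.248126
ν = 35.707660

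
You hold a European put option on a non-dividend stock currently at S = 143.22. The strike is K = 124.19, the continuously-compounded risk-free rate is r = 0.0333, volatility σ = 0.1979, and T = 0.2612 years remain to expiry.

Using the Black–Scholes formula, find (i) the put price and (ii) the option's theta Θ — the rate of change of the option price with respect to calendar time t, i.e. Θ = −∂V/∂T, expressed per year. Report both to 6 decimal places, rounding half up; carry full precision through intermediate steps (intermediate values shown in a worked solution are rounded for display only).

σ√T = 0.1979·√0.2612 = 0.101142
d₁ = (ln(S/K) + (r+σ²/2)T) / (σ√T) = (ln(143.22/124.19) + (0.0333+0.1979²/2)·0.2612) / 0.101142 = (0.142569 + 0.013813) / 0.101142 = 1.546161
d₂ = d₁ − σ√T = 1.546161 − 0.101142 = 1.445019
e^{−rT} = e^{−0.0333·0.2612} = 0.991340
N(−d₁) = 0.061033,  N(−d₂) = 0.074226
Put price V = K·e^{−rT}·N(−d₂) − S·N(−d₁) = 9.138338 − 8.741129 = 0.397209
φ(d₁) = (1/√(2π))·e^{−d₁²/2} = 0.120724
Θ = −S·φ(d₁)·σ/(2√T) + r·K·e^{−rT}·N(−d₂) = −3.347557 + 0.304307 = -3.043250

price = 0.397209
Θ = -3.043250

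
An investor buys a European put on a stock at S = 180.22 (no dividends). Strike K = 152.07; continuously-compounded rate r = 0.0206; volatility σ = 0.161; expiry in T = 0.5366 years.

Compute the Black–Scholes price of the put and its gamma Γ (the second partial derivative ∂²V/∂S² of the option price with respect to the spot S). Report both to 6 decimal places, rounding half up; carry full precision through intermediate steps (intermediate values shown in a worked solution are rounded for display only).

price = 0.525951
Γ = 0.005279

σ√T = 0.161·√0.5366 = 0.117937
d₁ = (ln(S/K) + (r+σ²/2)T) / (σ√T) = (ln(180.22/152.07) + (0.0206+0.161²/2)·0.5366) / 0.117937 = (0.169837 + 0.018009) / 0.117937 = 1.592761
d₂ = d₁ − σ√T = 1.592761 − 0.117937 = 1.474824
e^{−rT} = e^{−0.0206·0.5366} = 0.989007
N(−d₁) = 0.055607,  N(−d₂) = 0.070130
Put price V = K·e^{−rT}·N(−d₂) − S·N(−d₁) = 10.547427 − 10.021476 = 0.525951
φ(d₁) = (1/√(2π))·e^{−d₁²/2} = 0.112210
Γ = φ(d₁) / (S·σ·√T) = 0.005279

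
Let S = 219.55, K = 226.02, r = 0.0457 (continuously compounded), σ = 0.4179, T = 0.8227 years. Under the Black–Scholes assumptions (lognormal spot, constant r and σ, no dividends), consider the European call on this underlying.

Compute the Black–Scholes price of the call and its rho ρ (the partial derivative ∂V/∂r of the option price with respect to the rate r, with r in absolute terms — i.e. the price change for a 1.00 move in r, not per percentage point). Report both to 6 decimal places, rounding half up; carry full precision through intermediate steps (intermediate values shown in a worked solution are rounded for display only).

σ√T = 0.4179·√0.8227 = 0.379047
d₁ = (ln(S/K) + (r+σ²/2)T) / (σ√T) = (ln(219.55/226.02) + (0.0457+0.4179²/2)·0.8227) / 0.379047 = (-0.029043 + 0.109436) / 0.379047 = 0.212090
d₂ = d₁ − σ√T = 0.212090 − 0.379047 = -0.166957
e^{−rT} = e^{−0.0457·0.8227} = 0.963101
N(d₁) = 0.583982,  N(d₂) = 0.433702
Call price V = S·N(d₁) − K·e^{−rT}·N(d₂) = 128.213190 − 94.408267 = 33.804923
ρ = K·T·e^{−rT}·N(d₂) = 77.669681

price = 33.804923
ρ = 77.669681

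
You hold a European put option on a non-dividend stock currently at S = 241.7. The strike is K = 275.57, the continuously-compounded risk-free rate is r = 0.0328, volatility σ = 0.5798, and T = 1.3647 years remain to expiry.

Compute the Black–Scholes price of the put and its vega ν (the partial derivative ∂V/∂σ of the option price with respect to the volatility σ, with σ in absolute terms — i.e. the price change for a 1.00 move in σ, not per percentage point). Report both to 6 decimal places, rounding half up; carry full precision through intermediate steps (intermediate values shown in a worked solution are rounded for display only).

σ√T = 0.5798·√1.3647 = 0.677325
d₁ = (ln(S/K) + (r+σ²/2)T) / (σ√T) = (ln(241.7/275.57) + (0.0328+0.5798²/2)·1.3647) / 0.677325 = (-0.131144 + 0.274146) / 0.677325 = 0.211128
d₂ = d₁ − σ√T = 0.211128 − 0.677325 = -0.466197
e^{−rT} = e^{−0.0328·1.3647} = 0.956225
N(−d₁) = 0.416394,  N(−d₂) = 0.679463
Put price V = K·e^{−rT}·N(−d₂) − S·N(−d₁) = 179.043093 − 100.642376 = 78.400717
φ(d₁) = (1/√(2π))·e^{−d₁²/2} = 0.390149
ν = S·φ(d₁)·√T = 110.160522

price = 78.400717
ν = 110.160522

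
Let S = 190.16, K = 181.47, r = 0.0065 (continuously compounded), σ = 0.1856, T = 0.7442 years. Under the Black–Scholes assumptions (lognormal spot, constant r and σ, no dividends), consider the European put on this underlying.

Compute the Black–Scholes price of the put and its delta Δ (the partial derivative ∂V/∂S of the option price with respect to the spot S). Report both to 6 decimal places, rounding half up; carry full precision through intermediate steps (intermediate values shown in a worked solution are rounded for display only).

price = 7.653354
Δ = -0.343691

σ√T = 0.1856·√0.7442 = 0.160112
d₁ = (ln(S/K) + (r+σ²/2)T) / (σ√T) = (ln(190.16/181.47) + (0.0065+0.1856²/2)·0.7442) / 0.160112 = (0.046775 + 0.017655) / 0.160112 = 0.402411
d₂ = d₁ − σ√T = 0.402411 − 0.160112 = 0.242299
e^{−rT} = e^{−0.0065·0.7442} = 0.995174
N(−d₁) = 0.343691,  N(−d₂) = 0.404274
Put price V = K·e^{−rT}·N(−d₂) − S·N(−d₁) = 73.009610 − 65.356256 = 7.653354
Δ = −N(−d₁) = -0.343691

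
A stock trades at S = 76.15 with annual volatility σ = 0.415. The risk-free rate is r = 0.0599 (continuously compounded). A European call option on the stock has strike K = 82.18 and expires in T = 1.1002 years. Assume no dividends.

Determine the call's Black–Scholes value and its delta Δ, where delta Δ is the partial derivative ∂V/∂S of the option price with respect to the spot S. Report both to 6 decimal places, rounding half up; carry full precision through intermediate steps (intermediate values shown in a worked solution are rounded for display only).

σ√T = 0.415·√1.1002 = 0.435295
d₁ = (ln(S/K) + (r+σ²/2)T) / (σ√T) = (ln(76.15/82.18) + (0.0599+0.415²/2)·1.1002) / 0.435295 = (-0.076207 + 0.160643) / 0.435295 = 0.193974
d₂ = d₁ − σ√T = 0.193974 − 0.435295 = -0.241321
e^{−rT} = e^{−0.0599·1.1002} = 0.936223
N(d₁) = 0.576902,  N(d₂) = 0.404653
Call price V = S·N(d₁) − K·e^{−rT}·N(d₂) = 43.931086 − 31.133520 = 12.797566
Δ = N(d₁) = 0.576902

price = 12.797566
Δ = 0.576902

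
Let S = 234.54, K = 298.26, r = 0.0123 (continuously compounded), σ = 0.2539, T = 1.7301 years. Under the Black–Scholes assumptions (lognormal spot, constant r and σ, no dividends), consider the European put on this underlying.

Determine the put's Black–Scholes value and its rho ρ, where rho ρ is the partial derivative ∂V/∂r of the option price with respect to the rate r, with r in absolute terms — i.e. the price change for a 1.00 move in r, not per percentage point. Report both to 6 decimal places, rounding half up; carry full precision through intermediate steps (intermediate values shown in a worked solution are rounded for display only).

σ√T = 0.2539·√1.7301 = 0.333963
d₁ = (ln(S/K) + (r+σ²/2)T) / (σ√T) = (ln(234.54/298.26) + (0.0123+0.2539²/2)·1.7301) / 0.333963 = (-0.240339 + 0.077046) / 0.333963 = -0.488957
d₂ = d₁ − σ√T = -0.488957 − 0.333963 = -0.822920
e^{−rT} = e^{−0.0123·1.7301} = 0.978945
N(−d₁) = 0.687564,  N(−d₂) = 0.794723
Put price V = K·e^{−rT}·N(−d₂) − S·N(−d₁) = 232.043318 − 161.261257 = 70.782061
ρ = −K·T·e^{−rT}·N(−d₂) = -401.458145

price = 70.782061
ρ = -401.458145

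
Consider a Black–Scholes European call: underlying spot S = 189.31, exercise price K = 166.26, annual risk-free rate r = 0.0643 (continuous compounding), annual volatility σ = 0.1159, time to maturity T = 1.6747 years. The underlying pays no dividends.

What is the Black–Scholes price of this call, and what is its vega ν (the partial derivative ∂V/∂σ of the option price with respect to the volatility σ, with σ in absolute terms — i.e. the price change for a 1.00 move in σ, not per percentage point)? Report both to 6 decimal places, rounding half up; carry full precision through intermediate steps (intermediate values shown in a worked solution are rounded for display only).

price = 40.630987
ν = 24.700497

σ√T = 0.1159·√1.6747 = 0.149986
d₁ = (ln(S/K) + (r+σ²/2)T) / (σ√T) = (ln(189.31/166.26) + (0.0643+0.1159²/2)·1.6747) / 0.149986 = (0.129833 + 0.118931) / 0.149986 = 1.658578
d₂ = d₁ − σ√T = 1.658578 − 0.149986 = 1.508592
e^{−rT} = e^{−0.0643·1.6747} = 0.897912
N(d₁) = 0.951400,  N(d₂) = 0.934298
Call price V = S·N(d₁) − K·e^{−rT}·N(d₂) = 180.109459 − 139.478471 = 40.630987
φ(d₁) = (1/√(2π))·e^{−d₁²/2} = 0.100824
ν = S·φ(d₁)·√T = 24.700497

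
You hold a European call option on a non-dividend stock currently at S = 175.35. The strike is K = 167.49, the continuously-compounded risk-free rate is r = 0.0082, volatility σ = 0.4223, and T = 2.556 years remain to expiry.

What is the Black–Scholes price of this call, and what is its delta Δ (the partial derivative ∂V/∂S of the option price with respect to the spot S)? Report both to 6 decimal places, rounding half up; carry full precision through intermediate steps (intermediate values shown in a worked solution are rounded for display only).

σ√T = 0.4223·√2.556 = 0.675152
d₁ = (ln(S/K) + (r+σ²/2)T) / (σ√T) = (ln(175.35/167.49) + (0.0082+0.4223²/2)·2.556) / 0.675152 = (0.045860 + 0.248874) / 0.675152 = 0.436546
d₂ = d₁ − σ√T = 0.436546 − 0.675152 = -0.238606
e^{−rT} = e^{−0.0082·2.556} = 0.979259
N(d₁) = 0.668780,  N(d₂) = 0.405705
Call price V = S·N(d₁) − K·e^{−rT}·N(d₂) = 117.270491 − 66.542212 = 50.728279
Δ = N(d₁) = 0.668780

price = 50.728279
Δ = 0.668780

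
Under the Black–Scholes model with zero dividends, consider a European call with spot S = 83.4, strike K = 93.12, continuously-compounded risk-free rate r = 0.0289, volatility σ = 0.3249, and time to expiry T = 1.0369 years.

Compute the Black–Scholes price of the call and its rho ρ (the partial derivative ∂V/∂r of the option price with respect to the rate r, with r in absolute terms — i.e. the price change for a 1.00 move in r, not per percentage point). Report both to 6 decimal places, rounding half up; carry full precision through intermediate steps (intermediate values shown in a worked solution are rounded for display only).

price = 8.261261
ρ = 32.011304

σ√T = 0.3249·√1.0369 = 0.330840
d₁ = (ln(S/K) + (r+σ²/2)T) / (σ√T) = (ln(83.4/93.12) + (0.0289+0.3249²/2)·1.0369) / 0.330840 = (-0.110241 + 0.084694) / 0.330840 = -0.077218
d₂ = d₁ − σ√T = -0.077218 − 0.330840 = -0.408058
e^{−rT} = e^{−0.0289·1.0369} = 0.970478
N(d₁) = 0.469225,  N(d₂) = 0.341616
Call price V = S·N(d₁) − K·e^{−rT}·N(d₂) = 39.133384 − 30.872122 = 8.261261
ρ = K·T·e^{−rT}·N(d₂) = 32.011304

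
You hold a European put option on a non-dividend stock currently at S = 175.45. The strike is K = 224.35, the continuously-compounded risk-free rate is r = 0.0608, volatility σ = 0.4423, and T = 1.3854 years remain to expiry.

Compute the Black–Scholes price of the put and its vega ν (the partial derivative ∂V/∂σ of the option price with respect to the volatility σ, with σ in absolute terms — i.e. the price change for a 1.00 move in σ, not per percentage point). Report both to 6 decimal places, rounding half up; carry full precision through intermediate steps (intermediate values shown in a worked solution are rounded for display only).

σ√T = 0.4423·√1.3854 = 0.520600
d₁ = (ln(S/K) + (r+σ²/2)T) / (σ√T) = (ln(175.45/224.35) + (0.0608+0.4423²/2)·1.3854) / 0.520600 = (-0.245853 + 0.219745) / 0.520600 = -0.050151
d₂ = d₁ − σ√T = -0.050151 − 0.520600 = -0.570751
e^{−rT} = e^{−0.0608·1.3854} = 0.919218
N(−d₁) = 0.519999,  N(−d₂) = 0.715916
Put price V = K·e^{−rT}·N(−d₂) − S·N(−d₁) = 147.640809 − 91.233802 = 56.407007
φ(d₁) = (1/√(2π))·e^{−d₁²/2} = 0.398441
ν = S·φ(d₁)·√T = 82.282008

price = 56.407007
ν = 82.282008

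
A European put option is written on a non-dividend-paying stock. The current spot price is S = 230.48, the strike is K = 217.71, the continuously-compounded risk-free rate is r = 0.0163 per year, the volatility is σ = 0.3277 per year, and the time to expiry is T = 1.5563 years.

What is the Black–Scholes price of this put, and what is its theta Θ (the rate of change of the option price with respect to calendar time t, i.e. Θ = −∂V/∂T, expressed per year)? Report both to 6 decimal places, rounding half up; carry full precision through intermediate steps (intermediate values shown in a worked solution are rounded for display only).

σ√T = 0.3277·√1.5563 = 0.408811
d₁ = (ln(S/K) + (r+σ²/2)T) / (σ√T) = (ln(230.48/217.71) + (0.0163+0.3277²/2)·1.5563) / 0.408811 = (0.057000 + 0.108931) / 0.408811 = 0.405887
d₂ = d₁ − σ√T = 0.405887 − 0.408811 = -0.002924
e^{−rT} = e^{−0.0163·1.5563} = 0.974951
N(−d₁) = 0.342413,  N(−d₂) = 0.501167
Put price V = K·e^{−rT}·N(−d₂) − S·N(−d₁) = 106.375966 − 78.919300 = 27.456666
φ(d₁) = (1/√(2π))·e^{−d₁²/2} = 0.367398
Θ = −S·φ(d₁)·σ/(2√T) + r·K·e^{−rT}·N(−d₂) = −11.121653 + 1.733928 = -9.387724

price = 27.456666
Θ = -9.387724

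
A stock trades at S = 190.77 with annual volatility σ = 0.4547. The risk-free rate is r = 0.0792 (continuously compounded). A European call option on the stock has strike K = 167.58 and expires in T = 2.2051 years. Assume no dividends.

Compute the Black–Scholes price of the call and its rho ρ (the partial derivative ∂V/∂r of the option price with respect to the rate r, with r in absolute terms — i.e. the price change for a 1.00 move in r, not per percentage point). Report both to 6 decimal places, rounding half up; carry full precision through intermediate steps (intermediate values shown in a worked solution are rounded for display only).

price = 73.006042
ρ = 169.116941

σ√T = 0.4547·√2.2051 = 0.675210
d₁ = (ln(S/K) + (r+σ²/2)T) / (σ√T) = (ln(190.77/167.58) + (0.0792+0.4547²/2)·2.2051) / 0.675210 = (0.129608 + 0.402598) / 0.675210 = 0.788208
d₂ = d₁ − σ√T = 0.788208 − 0.675210 = 0.112997
e^{−rT} = e^{−0.0792·2.2051} = 0.839756
N(d₁) = 0.784712,  N(d₂) = 0.544984
Call price V = S·N(d₁) − K·e^{−rT}·N(d₂) = 149.699590 − 76.693547 = 73.006042
ρ = K·T·e^{−rT}·N(d₂) = 169.116941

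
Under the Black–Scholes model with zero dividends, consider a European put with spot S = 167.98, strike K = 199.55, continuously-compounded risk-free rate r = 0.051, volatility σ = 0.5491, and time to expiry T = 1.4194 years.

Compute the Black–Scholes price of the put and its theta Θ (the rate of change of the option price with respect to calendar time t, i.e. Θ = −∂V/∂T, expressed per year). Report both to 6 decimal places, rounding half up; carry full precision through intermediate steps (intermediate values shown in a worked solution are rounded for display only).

σ√T = 0.5491·√1.4194 = 0.654190
d₁ = (ln(S/K) + (r+σ²/2)T) / (σ√T) = (ln(167.98/199.55) + (0.051+0.5491²/2)·1.4194) / 0.654190 = (-0.172220 + 0.286372) / 0.654190 = 0.174493
d₂ = d₁ − σ√T = 0.174493 − 0.654190 = -0.479697
e^{−rT} = e^{−0.051·1.4194} = 0.930169
N(−d₁) = 0.430739,  N(−d₂) = 0.684278
Put price V = K·e^{−rT}·N(−d₂) − S·N(−d₁) = 127.012446 − 72.355524 = 54.656922
φ(d₁) = (1/√(2π))·e^{−d₁²/2} = 0.392915
Θ = −S·φ(d₁)·σ/(2√T) + r·K·e^{−rT}·N(−d₂) = −15.209853 + 6.477635 = -8.732218

price = 54.656922
Θ = -8.732218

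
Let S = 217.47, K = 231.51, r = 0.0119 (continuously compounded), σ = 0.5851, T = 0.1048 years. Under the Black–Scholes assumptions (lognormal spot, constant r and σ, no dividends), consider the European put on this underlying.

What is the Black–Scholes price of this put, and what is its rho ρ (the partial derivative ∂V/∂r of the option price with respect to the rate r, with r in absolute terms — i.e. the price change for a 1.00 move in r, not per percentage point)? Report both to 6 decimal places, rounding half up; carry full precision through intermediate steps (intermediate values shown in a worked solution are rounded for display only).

price = 24.679373
ρ = -16.045923

σ√T = 0.5851·√0.1048 = 0.189413
d₁ = (ln(S/K) + (r+σ²/2)T) / (σ√T) = (ln(217.47/231.51) + (0.0119+0.5851²/2)·0.1048) / 0.189413 = (-0.062562 + 0.019186) / 0.189413 = -0.229003
d₂ = d₁ − σ√T = -0.229003 − 0.189413 = -0.418417
e^{−rT} = e^{−0.0119·0.1048} = 0.998754
N(−d₁) = 0.590567,  N(−d₂) = 0.662179
Put price V = K·e^{−rT}·N(−d₂) − S·N(−d₁) = 153.109950 − 128.430576 = 24.679373
ρ = −K·T·e^{−rT}·N(−d₂) = -16.045923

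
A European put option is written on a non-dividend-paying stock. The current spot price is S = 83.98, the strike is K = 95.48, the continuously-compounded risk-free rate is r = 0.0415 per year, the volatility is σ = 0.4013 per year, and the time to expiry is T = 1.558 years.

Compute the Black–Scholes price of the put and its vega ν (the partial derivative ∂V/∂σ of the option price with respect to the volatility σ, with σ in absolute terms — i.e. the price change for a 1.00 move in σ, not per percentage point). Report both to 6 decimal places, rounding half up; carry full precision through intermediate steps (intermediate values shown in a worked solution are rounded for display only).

σ√T = 0.4013·√1.558 = 0.500902
d₁ = (ln(S/K) + (r+σ²/2)T) / (σ√T) = (ln(83.98/95.48) + (0.0415+0.4013²/2)·1.558) / 0.500902 = (-0.128338 + 0.190108) / 0.500902 = 0.123318
d₂ = d₁ − σ√T = 0.123318 − 0.500902 = -0.377584
e^{−rT} = e^{−0.0415·1.558} = 0.937389
N(−d₁) = 0.450928,  N(−d₂) = 0.647130
Put price V = K·e^{−rT}·N(−d₂) − S·N(−d₁) = 57.919375 − 37.868897 = 20.050478
φ(d₁) = (1/√(2π))·e^{−d₁²/2} = 0.395920
ν = S·φ(d₁)·√T = 41.501847

price = 20.050478
ν = 41.501847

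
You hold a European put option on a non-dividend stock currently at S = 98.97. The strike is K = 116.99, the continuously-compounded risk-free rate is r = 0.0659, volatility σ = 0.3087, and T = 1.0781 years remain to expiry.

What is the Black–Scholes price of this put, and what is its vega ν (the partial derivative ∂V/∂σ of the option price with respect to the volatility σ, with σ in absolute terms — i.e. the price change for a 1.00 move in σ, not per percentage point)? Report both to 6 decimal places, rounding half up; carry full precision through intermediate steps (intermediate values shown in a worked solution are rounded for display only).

σ√T = 0.3087·√1.0781 = 0.320528
d₁ = (ln(S/K) + (r+σ²/2)T) / (σ√T) = (ln(98.97/116.99) + (0.0659+0.3087²/2)·1.0781) / 0.320528 = (-0.167272 + 0.122416) / 0.320528 = -0.139943
d₂ = d₁ − σ√T = -0.139943 − 0.320528 = -0.460471
e^{−rT} = e^{−0.0659·1.0781} = 0.931418
N(−d₁) = 0.555648,  N(−d₂) = 0.677411
Put price V = K·e^{−rT}·N(−d₂) − S·N(−d₁) = 73.815198 − 54.992442 = 18.822756
φ(d₁) = (1/√(2π))·e^{−d₁²/2} = 0.395055
ν = S·φ(d₁)·√T = 40.596680

price = 18.822756
ν = 40.596680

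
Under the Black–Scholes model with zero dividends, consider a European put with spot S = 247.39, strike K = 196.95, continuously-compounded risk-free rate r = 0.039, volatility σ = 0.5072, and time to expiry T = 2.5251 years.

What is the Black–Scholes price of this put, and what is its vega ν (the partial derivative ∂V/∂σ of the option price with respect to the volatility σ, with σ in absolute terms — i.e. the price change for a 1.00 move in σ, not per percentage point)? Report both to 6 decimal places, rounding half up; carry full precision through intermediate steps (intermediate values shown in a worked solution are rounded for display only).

price = 37.255508
ν = 113.145043

σ√T = 0.5072·√2.5251 = 0.805969
d₁ = (ln(S/K) + (r+σ²/2)T) / (σ√T) = (ln(247.39/196.95) + (0.039+0.5072²/2)·2.5251) / 0.805969 = (0.228016 + 0.423272) / 0.805969 = 0.808081
d₂ = d₁ − σ√T = 0.808081 − 0.805969 = 0.002111
e^{−rT} = e^{−0.039·2.5251} = 0.906215
N(−d₁) = 0.209522,  N(−d₂) = 0.499158
Put price V = K·e^{−rT}·N(−d₂) − S·N(−d₁) = 89.089165 − 51.833657 = 37.255508
φ(d₁) = (1/√(2π))·e^{−d₁²/2} = 0.287815
ν = S·φ(d₁)·√T = 113.145043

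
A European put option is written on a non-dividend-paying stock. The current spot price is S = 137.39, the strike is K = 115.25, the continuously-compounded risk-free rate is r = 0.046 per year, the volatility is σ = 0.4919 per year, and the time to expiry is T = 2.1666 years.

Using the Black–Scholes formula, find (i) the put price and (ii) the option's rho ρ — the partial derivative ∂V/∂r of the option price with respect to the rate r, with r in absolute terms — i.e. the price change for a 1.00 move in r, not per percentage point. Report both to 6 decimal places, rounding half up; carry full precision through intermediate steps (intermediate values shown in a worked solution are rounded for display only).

price = 19.943348
ρ = -111.355786

σ√T = 0.4919·√2.1666 = 0.724046
d₁ = (ln(S/K) + (r+σ²/2)T) / (σ√T) = (ln(137.39/115.25) + (0.046+0.4919²/2)·2.1666) / 0.724046 = (0.175720 + 0.361785) / 0.724046 = 0.742363
d₂ = d₁ − σ√T = 0.742363 − 0.724046 = 0.018317
e^{−rT} = e^{−0.046·2.1666} = 0.905142
N(−d₁) = 0.228934,  N(−d₂) = 0.492693
Put price V = K·e^{−rT}·N(−d₂) − S·N(−d₁) = 51.396559 − 31.453211 = 19.943348
ρ = −K·T·e^{−rT}·N(−d₂) = -111.355786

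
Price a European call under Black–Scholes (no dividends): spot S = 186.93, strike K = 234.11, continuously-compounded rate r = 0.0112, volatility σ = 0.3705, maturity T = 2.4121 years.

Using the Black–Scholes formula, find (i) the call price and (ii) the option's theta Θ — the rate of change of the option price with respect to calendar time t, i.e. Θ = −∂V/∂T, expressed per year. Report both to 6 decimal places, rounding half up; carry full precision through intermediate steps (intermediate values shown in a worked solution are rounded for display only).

σ√T = 0.3705·√2.4121 = 0.575421
d₁ = (ln(S/K) + (r+σ²/2)T) / (σ√T) = (ln(186.93/234.11) + (0.0112+0.3705²/2)·2.4121) / 0.575421 = (-0.225057 + 0.192570) / 0.575421 = -0.056457
d₂ = d₁ − σ√T = -0.056457 − 0.575421 = -0.631878
e^{−rT} = e^{−0.0112·2.4121} = 0.973346
N(d₁) = 0.477489,  N(d₂) = 0.263733
Call price V = S·N(d₁) − K·e^{−rT}·N(d₂) = 89.256993 − 60.096906 = 29.160087
φ(d₁) = (1/√(2π))·e^{−d₁²/2} = 0.398307
Θ = −S·φ(d₁)·σ/(2√T) − r·K·e^{−rT}·N(d₂) = −8.880911 − 0.673085 = -9.553996

price = 29.160087
Θ = -9.553996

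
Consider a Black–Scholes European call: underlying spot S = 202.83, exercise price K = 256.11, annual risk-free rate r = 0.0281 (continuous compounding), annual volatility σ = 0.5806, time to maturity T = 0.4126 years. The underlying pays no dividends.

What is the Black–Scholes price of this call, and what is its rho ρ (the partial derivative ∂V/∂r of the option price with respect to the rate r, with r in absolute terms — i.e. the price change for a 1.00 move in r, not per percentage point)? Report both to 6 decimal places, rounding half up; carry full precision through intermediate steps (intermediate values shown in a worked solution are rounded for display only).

σ√T = 0.5806·√0.4126 = 0.372942
d₁ = (ln(S/K) + (r+σ²/2)T) / (σ√T) = (ln(202.83/256.11) + (0.0281+0.5806²/2)·0.4126) / 0.372942 = (-0.233239 + 0.081137) / 0.372942 = -0.407843
d₂ = d₁ − σ√T = -0.407843 − 0.372942 = -0.780785
e^{−rT} = e^{−0.0281·0.4126} = 0.988473
N(d₁) = 0.341695,  N(d₂) = 0.217464
Call price V = S·N(d₁) − K·e^{−rT}·N(d₂) = 69.305909 − 55.052824 = 14.253084
ρ = K·T·e^{−rT}·N(d₂) = 22.714795

price = 14.253084
ρ = 22.714795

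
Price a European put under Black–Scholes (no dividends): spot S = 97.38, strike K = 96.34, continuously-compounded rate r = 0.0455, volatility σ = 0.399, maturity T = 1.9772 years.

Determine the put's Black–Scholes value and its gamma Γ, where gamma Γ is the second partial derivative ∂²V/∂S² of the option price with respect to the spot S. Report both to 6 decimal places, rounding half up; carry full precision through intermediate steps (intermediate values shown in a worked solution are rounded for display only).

σ√T = 0.399·√1.9772 = 0.561046
d₁ = (ln(S/K) + (r+σ²/2)T) / (σ√T) = (ln(97.38/96.34) + (0.0455+0.399²/2)·1.9772) / 0.561046 = (0.010737 + 0.247349) / 0.561046 = 0.460009
d₂ = d₁ − σ√T = 0.460009 − 0.561046 = -0.101037
e^{−rT} = e^{−0.0455·1.9772} = 0.913965
N(−d₁) = 0.322755,  N(−d₂) = 0.540239
Put price V = K·e^{−rT}·N(−d₂) − S·N(−d₁) = 47.568846 − 31.429876 = 16.138970
φ(d₁) = (1/√(2π))·e^{−d₁²/2} = 0.358889
Γ = φ(d₁) / (S·σ·√T) = 0.006569

price = 16.138970
Γ = 0.006569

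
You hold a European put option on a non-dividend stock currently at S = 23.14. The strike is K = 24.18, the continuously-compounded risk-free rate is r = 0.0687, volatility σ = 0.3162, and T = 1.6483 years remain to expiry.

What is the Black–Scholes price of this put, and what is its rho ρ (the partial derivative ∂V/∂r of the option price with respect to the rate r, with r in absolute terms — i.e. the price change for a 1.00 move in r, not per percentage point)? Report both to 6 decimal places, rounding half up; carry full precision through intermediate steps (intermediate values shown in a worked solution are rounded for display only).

price = 2.874601
ρ = -18.253387

σ√T = 0.3162·√1.6483 = 0.405957
d₁ = (ln(S/K) + (r+σ²/2)T) / (σ√T) = (ln(23.14/24.18) + (0.0687+0.3162²/2)·1.6483) / 0.405957 = (-0.043963 + 0.195639) / 0.405957 = 0.373625
d₂ = d₁ − σ√T = 0.373625 − 0.405957 = -0.032332
e^{−rT} = e^{−0.0687·1.6483} = 0.892938
N(−d₁) = 0.354342,  N(−d₂) = 0.512896
Put price V = K·e^{−rT}·N(−d₂) − S·N(−d₁) = 11.074069 − 8.199467 = 2.874601
ρ = −K·T·e^{−rT}·N(−d₂) = -18.253387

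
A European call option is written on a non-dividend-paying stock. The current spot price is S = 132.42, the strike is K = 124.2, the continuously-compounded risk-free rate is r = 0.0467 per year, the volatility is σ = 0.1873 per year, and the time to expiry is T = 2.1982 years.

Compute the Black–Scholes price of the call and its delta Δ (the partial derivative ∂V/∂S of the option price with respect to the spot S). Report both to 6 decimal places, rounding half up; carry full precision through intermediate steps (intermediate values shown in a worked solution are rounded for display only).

σ√T = 0.1873·√2.1982 = 0.277697
d₁ = (ln(S/K) + (r+σ²/2)T) / (σ√T) = (ln(132.42/124.2) + (0.0467+0.1873²/2)·2.1982) / 0.277697 = (0.064086 + 0.141214) / 0.277697 = 0.739292
d₂ = d₁ − σ√T = 0.739292 − 0.277697 = 0.461595
e^{−rT} = e^{−0.0467·2.1982} = 0.902437
N(d₁) = 0.770135,  N(d₂) = 0.677814
Call price V = S·N(d₁) − K·e^{−rT}·N(d₂) = 101.981303 − 75.971255 = 26.010048
Δ = N(d₁) = 0.770135

price = 26.010048
Δ = 0.770135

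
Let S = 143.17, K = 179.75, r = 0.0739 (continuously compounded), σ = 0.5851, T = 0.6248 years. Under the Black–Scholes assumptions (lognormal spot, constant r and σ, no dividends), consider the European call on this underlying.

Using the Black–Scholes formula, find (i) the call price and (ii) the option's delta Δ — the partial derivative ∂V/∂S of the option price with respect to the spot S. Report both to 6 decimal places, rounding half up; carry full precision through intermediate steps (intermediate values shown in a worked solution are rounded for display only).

price = 16.690082
Δ = 0.436086

σ√T = 0.5851·√0.6248 = 0.462488
d₁ = (ln(S/K) + (r+σ²/2)T) / (σ√T) = (ln(143.17/179.75) + (0.0739+0.5851²/2)·0.6248) / 0.462488 = (-0.227534 + 0.153120) / 0.462488 = -0.160899
d₂ = d₁ − σ√T = -0.160899 − 0.462488 = -0.623387
e^{−rT} = e^{−0.0739·0.6248} = 0.954877
N(d₁) = 0.436086,  N(d₂) = 0.266515
Call price V = S·N(d₁) − K·e^{−rT}·N(d₂) = 62.434499 − 45.744417 = 16.690082
Δ = N(d₁) = 0.436086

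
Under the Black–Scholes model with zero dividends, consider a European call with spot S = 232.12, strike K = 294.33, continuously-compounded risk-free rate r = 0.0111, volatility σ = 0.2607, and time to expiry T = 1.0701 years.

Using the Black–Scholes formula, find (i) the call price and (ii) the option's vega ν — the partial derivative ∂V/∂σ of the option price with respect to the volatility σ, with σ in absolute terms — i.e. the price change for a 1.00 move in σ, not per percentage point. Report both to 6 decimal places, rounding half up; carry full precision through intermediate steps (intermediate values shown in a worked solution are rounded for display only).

price = 7.853004
ν = 74.894714

σ√T = 0.2607·√1.0701 = 0.269683
d₁ = (ln(S/K) + (r+σ²/2)T) / (σ√T) = (ln(232.12/294.33) + (0.0111+0.2607²/2)·1.0701) / 0.269683 = (-0.237447 + 0.048243) / 0.269683 = -0.701582
d₂ = d₁ − σ√T = -0.701582 − 0.269683 = -0.971265
e^{−rT} = e^{−0.0111·1.0701} = 0.988192
N(d₁) = 0.241470,  N(d₂) = 0.165708
Call price V = S·N(d₁) − K·e^{−rT}·N(d₂) = 56.049999 − 48.196994 = 7.853004
φ(d₁) = (1/√(2π))·e^{−d₁²/2} = 0.311908
ν = S·φ(d₁)·√T = 74.894714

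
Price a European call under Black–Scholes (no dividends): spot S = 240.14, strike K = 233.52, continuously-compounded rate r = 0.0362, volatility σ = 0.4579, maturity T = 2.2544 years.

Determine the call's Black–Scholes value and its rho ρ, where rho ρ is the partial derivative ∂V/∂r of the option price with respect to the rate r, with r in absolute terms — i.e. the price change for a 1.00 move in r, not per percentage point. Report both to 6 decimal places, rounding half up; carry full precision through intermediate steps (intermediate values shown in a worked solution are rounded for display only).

σ√T = 0.4579·√2.2544 = 0.687521
d₁ = (ln(S/K) + (r+σ²/2)T) / (σ√T) = (ln(240.14/233.52) + (0.0362+0.4579²/2)·2.2544) / 0.687521 = (0.027954 + 0.317952) / 0.687521 = 0.503121
d₂ = d₁ − σ√T = 0.503121 − 0.687521 = -0.184400
e^{−rT} = e^{−0.0362·2.2544} = 0.921632
N(d₁) = 0.692560,  N(d₂) = 0.426850
Call price V = S·N(d₁) − K·e^{−rT}·N(d₂) = 166.311454 − 91.866387 = 74.445067
ρ = K·T·e^{−rT}·N(d₂) = 207.103582

price = 74.445067
ρ = 207.103582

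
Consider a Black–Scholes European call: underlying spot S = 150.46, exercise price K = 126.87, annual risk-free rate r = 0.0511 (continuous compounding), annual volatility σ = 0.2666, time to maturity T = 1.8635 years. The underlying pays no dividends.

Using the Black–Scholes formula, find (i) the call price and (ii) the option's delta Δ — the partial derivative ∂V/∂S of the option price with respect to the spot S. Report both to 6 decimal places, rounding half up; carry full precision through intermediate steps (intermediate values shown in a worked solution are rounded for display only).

σ√T = 0.2666·√1.8635 = 0.363936
d₁ = (ln(S/K) + (r+σ²/2)T) / (σ√T) = (ln(150.46/126.87) + (0.0511+0.2666²/2)·1.8635) / 0.363936 = (0.170534 + 0.161450) / 0.363936 = 0.912204
d₂ = d₁ − σ√T = 0.912204 − 0.363936 = 0.548268
e^{−rT} = e^{−0.0511·1.8635} = 0.909168
N(d₁) = 0.819169,  N(d₂) = 0.708246
Call price V = S·N(d₁) − K·e^{−rT}·N(d₂) = 123.252227 − 81.693510 = 41.558717
Δ = N(d₁) = 0.819169

price = 41.558717
Δ = 0.819169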